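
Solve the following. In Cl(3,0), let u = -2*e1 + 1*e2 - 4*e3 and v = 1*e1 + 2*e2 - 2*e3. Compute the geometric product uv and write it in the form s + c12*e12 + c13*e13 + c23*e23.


In Cl(3,0): e_i^2 = 1, e_ie_j = -e_je_i for i != j.
Scalar part = u . v = (-2)*1 + 1*2 + (-4)*(-2)
= -2 + 2 + 8 = 8
e12 coeff = (-2)*2 - 1*1 = -4 - 1 = -5
e13 coeff = (-2)*(-2) - (-4)*1 = 4 - (-4) = 8
e23 coeff = 1*(-2) - (-4)*2 = -2 - (-8) = 6
uv = 8 - 5*e12 + 8*e13 + 6*e23


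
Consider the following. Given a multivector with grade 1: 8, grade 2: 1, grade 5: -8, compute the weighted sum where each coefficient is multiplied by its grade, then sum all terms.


Grade-weighted sum = sum of grade_k * coefficient_k
1*8 = 8
2*1 = 2
5*(-8) = -40
Total = 8 + 2 + (-40) = -30


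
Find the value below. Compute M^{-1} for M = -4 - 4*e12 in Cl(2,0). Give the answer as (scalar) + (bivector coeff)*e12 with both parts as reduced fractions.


M = -4 - 4*e12, where e12^2 = -1.
Since M commutes with its reverse ~M = a - b*e12, M * ~M = a^2 - b^2*e12^2 = a^2 + b^2.
So M^{-1} = ~M / (a^2 + b^2) = (a - b*e12)/(a^2 + b^2).
a^2 + b^2 = 16 + 16 = 32
Scalar part = -4/32 = -1/8
Bivector coeff = 4/32 = 1/8
M^{-1} = -1/8 + 1/8*e12


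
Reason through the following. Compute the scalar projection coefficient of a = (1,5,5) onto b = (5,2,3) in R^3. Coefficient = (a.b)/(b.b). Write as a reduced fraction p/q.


Projection coefficient = (a . b) / (b . b)
a . b = 1*5 + 5*2 + 5*3
= 5 + 10 + 15 = 30
b . b = 5^2 + 2^2 + 3^2
= 25 + 4 + 9 = 38
Coefficient = 30/38
In lowest terms: 15/19


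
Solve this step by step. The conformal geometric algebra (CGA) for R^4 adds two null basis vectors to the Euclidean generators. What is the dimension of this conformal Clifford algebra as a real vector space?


The conformal model of R^4 uses Cl(5,1): the 4 Euclidean generators plus two extra orthogonal generators e+ (e+^2 = +1) and e- (e-^2 = -1), from which the null vectors e0, einf are built.
Number of generators m = 4 + 2 = 6.
dim Cl(p,q) = 2^m = 2^6 = 64


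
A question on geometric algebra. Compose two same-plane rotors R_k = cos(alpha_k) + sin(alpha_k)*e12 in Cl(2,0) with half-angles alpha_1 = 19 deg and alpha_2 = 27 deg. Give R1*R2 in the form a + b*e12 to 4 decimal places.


Same-plane rotors commute and their half-angles add:
R1*R2 = cos(a1 + a2) + sin(a1 + a2)*e12.
a1 + a2 = 19 + 27 = 46 deg
cos(46 deg) = 0.6947
sin(46 deg) = 0.7193
R1*R2 = 0.6947 + 0.7193*e12


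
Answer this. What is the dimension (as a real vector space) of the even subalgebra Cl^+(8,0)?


Even subalgebra dimension = 2^(n-1)
n = 8 + 0 = 8
2^(8 - 1) = 2^7 = 128
Verification: sum of C(8,k) for even k = 1 + 28 + 70 + 28 + 1 = 128
Result = 128


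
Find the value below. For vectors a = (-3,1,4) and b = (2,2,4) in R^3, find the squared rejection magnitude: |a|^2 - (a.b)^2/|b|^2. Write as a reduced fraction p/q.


|a|^2 = (-3)^2 + 1^2 + 4^2 = 26
|b|^2 = 2^2 + 2^2 + 4^2 = 24
a . b = (-3)*2 + 1*2 + 4*4 = 12
(a.b)^2 = 12^2 = 144
|rej|^2 = 26 - 144/24
= (624 - 144)/24
= 480/24
In lowest terms: 20/1


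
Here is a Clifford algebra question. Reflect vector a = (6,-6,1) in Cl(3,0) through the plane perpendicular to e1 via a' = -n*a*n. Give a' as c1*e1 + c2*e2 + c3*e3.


Reflection formula: a' = -n*a*n, with n = e1 (unit vector, n^2 = 1).
For reflection through hyperplane perp to e1:
The component along e1 flips sign, others stay.
a = (6, -6, 1)
a' = (-6, -6, 1)
a' = -6*e1 - 6*e2 + 1*e3


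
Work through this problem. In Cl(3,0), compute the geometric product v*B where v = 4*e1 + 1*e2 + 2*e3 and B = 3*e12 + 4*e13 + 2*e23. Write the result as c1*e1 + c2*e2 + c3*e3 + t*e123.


vB has grade-1 (vector) and grade-3 (trivector) parts: vB = (v _| B) + (v ^ B).
Vector part <vB>_1:
  e1: -v2*b12 - v3*b13 = -(1)*(3) - (2)*(4) = -11
  e2: v1*b12 - v3*b23 = (4)*(3) - (2)*(2) = 8
  e3: v1*b13 + v2*b23 = (4)*(4) + (1)*(2) = 18
Trivector part <vB>_3:
  e123: v1*b23 - v2*b13 + v3*b12 = (4)*(2) - (1)*(4) + (2)*(3) = 10
vB = -11*e1 + 8*e2 + 18*e3 + 10*e123


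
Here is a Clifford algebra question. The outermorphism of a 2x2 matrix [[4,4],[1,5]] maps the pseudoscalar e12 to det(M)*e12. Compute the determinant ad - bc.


The outermorphism of a linear map f sends e1^e2 to f(e1)^f(e2).
f(e1) = 4*e1 + 1*e2
f(e2) = 4*e1 + 5*e2
f(e1) ^ f(e2) = (4*e1 + 1*e2) ^ (4*e1 + 5*e2)
= 4*5*e12 + 1*4*e21
= (20 - 4)*e12
= 16*e12
Coefficient = 16


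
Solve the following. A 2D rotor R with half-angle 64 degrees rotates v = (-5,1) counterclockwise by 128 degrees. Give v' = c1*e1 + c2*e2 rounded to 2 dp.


Rotor R = cos(64deg) - sin(64deg)*e12
Rotation angle theta = 2 * 64 = 128 degrees
v' = R*v*~R rotates v by theta.
cos(128deg) = -0.6157, sin(128deg) = 0.7880
v'_1 = -5*cos(128deg) - 1*sin(128deg)
= -5*(-0.6157) - 1*0.7880
= 2.29
v'_2 = -5*sin(128deg) + 1*cos(128deg)
= -5*0.7880 + 1*(-0.6157)
= -4.56
v' = 2.29*e1 - 4.56*e2


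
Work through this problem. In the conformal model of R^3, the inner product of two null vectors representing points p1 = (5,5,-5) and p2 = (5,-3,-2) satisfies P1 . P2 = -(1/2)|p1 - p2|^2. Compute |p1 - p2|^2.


p1 - p2 = (0, 8, -3)
|p1 - p2|^2 = 0^2 + 8^2 + (-3)^2
= 0 + 64 + 9
= 73


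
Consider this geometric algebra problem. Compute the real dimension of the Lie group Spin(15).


Spin(n) double-covers SO(n); both have Lie algebra so(n) of dimension n(n-1)/2.
n = 15
n(n-1) = 15 * 14 = 210
dim Spin(15) = 210/2 = 105


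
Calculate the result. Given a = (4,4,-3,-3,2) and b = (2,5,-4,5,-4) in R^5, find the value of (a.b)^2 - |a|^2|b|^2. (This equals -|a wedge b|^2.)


a . b = 4*2 + 4*5 + (-3)*(-4) + (-3)*5 + 2*(-4)
= 8 + 20 + 12 + (-15) + (-8) = 17
|a|^2 = 4^2 + 4^2 + (-3)^2 + (-3)^2 + 2^2 = 54
|b|^2 = 2^2 + 5^2 + (-4)^2 + 5^2 + (-4)^2 = 86
(a.b)^2 = 17^2 = 289
|a|^2 * |b|^2 = 54 * 86 = 4644
Result = 289 - 4644 = -4355


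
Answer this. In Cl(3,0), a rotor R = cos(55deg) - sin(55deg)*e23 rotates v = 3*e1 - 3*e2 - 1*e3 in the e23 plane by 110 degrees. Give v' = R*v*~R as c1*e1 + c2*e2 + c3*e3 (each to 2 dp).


Rotor R = cos(55deg) - sin(55deg)*e23
Rotation angle theta = 2 * 55 = 110 degrees in the e23 plane (e2 -> e3).
The component perpendicular to the plane (e1) is invariant: v'_1 = v1 = 3.00
cos(110deg) = -0.3420, sin(110deg) = 0.9397
v'_2 = v2*cos(theta) - v3*sin(theta) = -3*(-0.3420) - (-1)*0.9397 = 1.97
v'_3 = v2*sin(theta) + v3*cos(theta) = -3*0.9397 + (-1)*(-0.3420) = -2.48
v' = 3.00*e1 + 1.97*e2 - 2.48*e3


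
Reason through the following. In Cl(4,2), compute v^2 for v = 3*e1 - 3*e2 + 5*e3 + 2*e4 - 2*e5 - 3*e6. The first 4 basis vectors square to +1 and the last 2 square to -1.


v^2 = sum of c_i^2 * e_i^2
Positive signature terms (e_i^2 = +1): 3^2 + (-3)^2 + 5^2 + 2^2 = 47
Negative signature terms (e_j^2 = -1): (-2)^2 + (-3)^2 = 13
v^2 = 47 - 13 = 34


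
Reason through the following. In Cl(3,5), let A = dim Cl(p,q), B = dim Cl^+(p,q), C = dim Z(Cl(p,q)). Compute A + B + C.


n = 3 + 5 = 8
Total dim = 2^8 = 256
Even subalgebra dim = 2^7 = 128
n is even, so center dim = 1
Sum = 256 + 128 + 1 = 385


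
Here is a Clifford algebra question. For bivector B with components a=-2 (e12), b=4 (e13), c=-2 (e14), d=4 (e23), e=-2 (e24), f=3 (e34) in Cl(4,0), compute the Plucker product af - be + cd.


Plucker relation: af - be + cd
a*f = (-2)*3 = -6
b*e = 4*(-2) = -8
c*d = (-2)*4 = -8
af - be + cd = -6 - (-8) + (-8)
= -6


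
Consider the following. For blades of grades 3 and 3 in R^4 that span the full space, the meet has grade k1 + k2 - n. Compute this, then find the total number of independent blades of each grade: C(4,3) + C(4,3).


Meet grade = grade(A) + grade(B) - n
= 3 + 3 - 4 = 2
C(4,3) = 4
C(4,3) = 4
dim_A + dim_B = 4 + 4 = 8


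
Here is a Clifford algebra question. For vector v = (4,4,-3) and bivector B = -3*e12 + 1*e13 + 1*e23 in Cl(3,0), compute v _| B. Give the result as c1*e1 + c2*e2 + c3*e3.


Left contraction v _| B = <vB>_1 (grade-1 part of the geometric product vB).
Using e1_|e12 = e2, e2_|e12 = -e1, e1_|e13 = e3, e3_|e13 = -e1, e2_|e23 = e3, e3_|e23 = -e2:
e1 coeff: -v2*b12 - v3*b13 = -(4)*(-3) - (-3)*(1) = 15
e2 coeff: v1*b12 - v3*b23 = (4)*(-3) - (-3)*(1) = -9
e3 coeff: v1*b13 + v2*b23 = (4)*(1) + (4)*(1) = 8
v _| B = 15*e1 - 9*e2 + 8*e3


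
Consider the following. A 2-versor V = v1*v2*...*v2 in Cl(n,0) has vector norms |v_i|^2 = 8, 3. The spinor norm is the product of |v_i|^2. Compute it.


Spinor norm N(V) = |v1|^2 * |v2|^2 * ... * |v2|^2
= 8 * 3
Running product: 8, 24
N(V) = 24


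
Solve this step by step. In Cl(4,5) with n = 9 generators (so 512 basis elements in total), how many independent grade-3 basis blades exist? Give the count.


Number of grade-k basis blades in Cl(p,q) with n = p + q is C(n, k).
n = 4 + 5 = 9
C(9, 3) = 9! / (3! * 6!)
= 362880 / (6 * 720)
= 84


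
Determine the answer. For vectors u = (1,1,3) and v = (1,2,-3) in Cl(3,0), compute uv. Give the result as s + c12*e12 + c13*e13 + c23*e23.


In Cl(3,0): e_i^2 = 1, e_ie_j = -e_je_i for i != j.
Scalar part = u . v = 1*1 + 1*2 + 3*(-3)
= 1 + 2 + (-9) = -6
e12 coeff = 1*2 - 1*1 = 2 - 1 = 1
e13 coeff = 1*(-3) - 3*1 = -3 - 3 = -6
e23 coeff = 1*(-3) - 3*2 = -3 - 6 = -9
uv = -6 + 1*e12 - 6*e13 - 9*e23


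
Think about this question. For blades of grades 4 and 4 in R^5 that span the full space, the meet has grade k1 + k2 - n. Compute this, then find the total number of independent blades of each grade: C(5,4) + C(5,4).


Meet grade = grade(A) + grade(B) - n
= 4 + 4 - 5 = 3
C(5,4) = 5
C(5,4) = 5
dim_A + dim_B = 5 + 5 = 10


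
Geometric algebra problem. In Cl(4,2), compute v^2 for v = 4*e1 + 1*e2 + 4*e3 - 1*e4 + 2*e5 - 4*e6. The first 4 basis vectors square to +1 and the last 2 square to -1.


v^2 = sum of c_i^2 * e_i^2
Positive signature terms (e_i^2 = +1): 4^2 + 1^2 + 4^2 + (-1)^2 = 34
Negative signature terms (e_j^2 = -1): 2^2 + (-4)^2 = 20
v^2 = 34 - 20 = 14


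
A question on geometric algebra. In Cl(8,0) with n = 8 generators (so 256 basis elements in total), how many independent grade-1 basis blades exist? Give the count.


Number of grade-k basis blades in Cl(p,q) with n = p + q is C(n, k).
n = 8 + 0 = 8
C(8, 1) = 8! / (1! * 7!)
= 40320 / (1 * 5040)
= 8


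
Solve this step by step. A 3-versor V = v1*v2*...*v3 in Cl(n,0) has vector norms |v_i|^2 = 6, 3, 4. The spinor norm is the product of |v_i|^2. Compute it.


Spinor norm N(V) = |v1|^2 * |v2|^2 * ... * |v3|^2
= 6 * 3 * 4
Running product: 6, 18, 72
N(V) = 72


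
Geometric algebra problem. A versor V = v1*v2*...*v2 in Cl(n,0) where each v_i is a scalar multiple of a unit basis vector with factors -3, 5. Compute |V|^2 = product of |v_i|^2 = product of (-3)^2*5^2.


Each vector v_i has |v_i|^2 = s_i^2
Squared scales: (-3)^2 = 9, 5^2 = 25
|V|^2 = 9 * 25
= 225


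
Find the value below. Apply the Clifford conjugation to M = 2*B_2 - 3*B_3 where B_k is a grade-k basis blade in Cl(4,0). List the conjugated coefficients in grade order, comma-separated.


Clifford conjugate sign for grade k: (-1)^(k(k+1)/2)
Grade 2: (-1)^(2*3/2) = (-1)^3 = -1, coeff 2 -> -2
Grade 3: (-1)^(3*4/2) = (-1)^6 = 1, coeff -3 -> -3
Conjugated coefficients: -2, -3


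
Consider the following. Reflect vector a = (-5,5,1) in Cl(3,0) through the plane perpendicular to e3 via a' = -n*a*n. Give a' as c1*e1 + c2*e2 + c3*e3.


Reflection formula: a' = -n*a*n, with n = e3 (unit vector, n^2 = 1).
For reflection through hyperplane perp to e3:
The component along e3 flips sign, others stay.
a = (-5, 5, 1)
a' = (-5, 5, -1)
a' = -5*e1 + 5*e2 - 1*e3


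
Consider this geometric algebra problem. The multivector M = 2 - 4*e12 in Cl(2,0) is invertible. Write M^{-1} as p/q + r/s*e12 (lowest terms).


M = 2 - 4*e12, where e12^2 = -1.
Since M commutes with its reverse ~M = a - b*e12, M * ~M = a^2 - b^2*e12^2 = a^2 + b^2.
So M^{-1} = ~M / (a^2 + b^2) = (a - b*e12)/(a^2 + b^2).
a^2 + b^2 = 4 + 16 = 20
Scalar part = 2/20 = 1/10
Bivector coeff = 4/20 = 1/5
M^{-1} = 1/10 + 1/5*e12


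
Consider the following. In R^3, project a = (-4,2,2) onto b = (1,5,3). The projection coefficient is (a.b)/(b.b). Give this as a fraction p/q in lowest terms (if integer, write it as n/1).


Projection coefficient = (a . b) / (b . b)
a . b = (-4)*1 + 2*5 + 2*3
= -4 + 10 + 6 = 12
b . b = 1^2 + 5^2 + 3^2
= 1 + 25 + 9 = 35
Coefficient = 12/35
In lowest terms: 12/35


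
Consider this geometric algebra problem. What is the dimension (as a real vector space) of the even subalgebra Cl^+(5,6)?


Even subalgebra dimension = 2^(n-1)
n = 5 + 6 = 11
2^(11 - 1) = 2^10 = 1024
Verification: sum of C(11,k) for even k = 1 + 55 + 330 + 462 + 165 + 11 = 1024
Result = 1024


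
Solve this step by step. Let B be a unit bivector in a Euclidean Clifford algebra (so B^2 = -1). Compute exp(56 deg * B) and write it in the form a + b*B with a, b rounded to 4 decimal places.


For a unit bivector B with B^2 = -1, the exponential series gives
e^(theta*B) = cos(theta) + sin(theta)*B (the GA analogue of Euler's formula).
theta = 56 degrees = 0.977384 rad
cos(56 deg) = 0.5592
sin(56 deg) = 0.8290
exp(theta*B) = 0.5592 + 0.8290*B


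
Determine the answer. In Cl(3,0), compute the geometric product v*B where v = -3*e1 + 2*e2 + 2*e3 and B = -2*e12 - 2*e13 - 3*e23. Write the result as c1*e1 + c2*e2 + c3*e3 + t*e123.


vB has grade-1 (vector) and grade-3 (trivector) parts: vB = (v _| B) + (v ^ B).
Vector part <vB>_1:
  e1: -v2*b12 - v3*b13 = -(2)*(-2) - (2)*(-2) = 8
  e2: v1*b12 - v3*b23 = (-3)*(-2) - (2)*(-3) = 12
  e3: v1*b13 + v2*b23 = (-3)*(-2) + (2)*(-3) = 0
Trivector part <vB>_3:
  e123: v1*b23 - v2*b13 + v3*b12 = (-3)*(-3) - (2)*(-2) + (2)*(-2) = 9
vB = 8*e1 + 12*e2 + 0*e3 + 9*e123


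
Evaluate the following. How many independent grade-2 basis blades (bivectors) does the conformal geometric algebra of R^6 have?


The conformal model of R^6 uses Cl(7,1) with m = 6 + 2 = 8 generators.
Number of grade-2 blades = C(m, 2) = C(8, 2)
= 8*7/2 = 28


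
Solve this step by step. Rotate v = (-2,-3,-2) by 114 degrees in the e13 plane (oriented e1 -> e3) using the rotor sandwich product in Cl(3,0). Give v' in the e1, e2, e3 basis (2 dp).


Rotor R = cos(57deg) - sin(57deg)*e13
Rotation angle theta = 2 * 57 = 114 degrees in the e13 plane (e1 -> e3).
The component perpendicular to the plane (e2) is invariant: v'_2 = v2 = -3.00
cos(114deg) = -0.4067, sin(114deg) = 0.9135
v'_1 = v1*cos(theta) - v3*sin(theta) = -2*(-0.4067) - (-2)*0.9135 = 2.64
v'_3 = v1*sin(theta) + v3*cos(theta) = -2*0.9135 + (-2)*(-0.4067) = -1.01
v' = 2.64*e1 - 3.00*e2 - 1.01*e3


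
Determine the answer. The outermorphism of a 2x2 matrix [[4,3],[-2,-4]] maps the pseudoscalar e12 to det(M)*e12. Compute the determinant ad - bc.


The outermorphism of a linear map f sends e1^e2 to f(e1)^f(e2).
f(e1) = 4*e1 - 2*e2
f(e2) = 3*e1 - 4*e2
f(e1) ^ f(e2) = (4*e1 - 2*e2) ^ (3*e1 - 4*e2)
= 4*(-4)*e12 + (-2)*3*e21
= (-16 - (-6))*e12
= -10*e12
Coefficient = -10


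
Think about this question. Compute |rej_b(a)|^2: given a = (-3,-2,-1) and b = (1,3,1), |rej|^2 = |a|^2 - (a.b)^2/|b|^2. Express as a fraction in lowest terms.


|a|^2 = (-3)^2 + (-2)^2 + (-1)^2 = 14
|b|^2 = 1^2 + 3^2 + 1^2 = 11
a . b = (-3)*1 + (-2)*3 + (-1)*1 = -10
(a.b)^2 = (-10)^2 = 100
|rej|^2 = 14 - 100/11
= (154 - 100)/11
= 54/11
In lowest terms: 54/11


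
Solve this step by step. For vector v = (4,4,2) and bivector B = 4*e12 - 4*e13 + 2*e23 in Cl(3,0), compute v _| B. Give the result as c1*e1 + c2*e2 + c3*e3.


Left contraction v _| B = <vB>_1 (grade-1 part of the geometric product vB).
Using e1_|e12 = e2, e2_|e12 = -e1, e1_|e13 = e3, e3_|e13 = -e1, e2_|e23 = e3, e3_|e23 = -e2:
e1 coeff: -v2*b12 - v3*b13 = -(4)*(4) - (2)*(-4) = -8
e2 coeff: v1*b12 - v3*b23 = (4)*(4) - (2)*(2) = 12
e3 coeff: v1*b13 + v2*b23 = (4)*(-4) + (4)*(2) = -8
v _| B = -8*e1 + 12*e2 - 8*e3


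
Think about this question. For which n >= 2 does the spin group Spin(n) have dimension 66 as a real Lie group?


dim Spin(n) = dim so(n) = n(n-1)/2.
Solve n(n-1)/2 = 66, i.e. n^2 - n - 132 = 0.
Discriminant = 1 + 8*66 = 529
n = (1 + sqrt(529))/2 = (1 + 23)/2 = 12


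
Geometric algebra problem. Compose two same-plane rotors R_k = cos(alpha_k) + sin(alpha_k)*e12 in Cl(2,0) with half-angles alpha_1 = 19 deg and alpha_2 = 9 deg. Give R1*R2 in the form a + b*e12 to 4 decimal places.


Same-plane rotors commute and their half-angles add:
R1*R2 = cos(a1 + a2) + sin(a1 + a2)*e12.
a1 + a2 = 19 + 9 = 28 deg
cos(28 deg) = 0.8829
sin(28 deg) = 0.4695
R1*R2 = 0.8829 + 0.4695*e12


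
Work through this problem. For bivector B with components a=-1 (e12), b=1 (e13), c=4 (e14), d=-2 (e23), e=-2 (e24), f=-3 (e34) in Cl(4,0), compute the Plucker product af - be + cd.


Plucker relation: af - be + cd
a*f = (-1)*(-3) = 3
b*e = 1*(-2) = -2
c*d = 4*(-2) = -8
af - be + cd = 3 - (-2) + (-8)
= -3


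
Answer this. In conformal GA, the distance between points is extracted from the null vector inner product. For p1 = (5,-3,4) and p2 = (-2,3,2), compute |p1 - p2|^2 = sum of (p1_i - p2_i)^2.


p1 - p2 = (7, -6, 2)
|p1 - p2|^2 = 7^2 + (-6)^2 + 2^2
= 49 + 36 + 4
= 89


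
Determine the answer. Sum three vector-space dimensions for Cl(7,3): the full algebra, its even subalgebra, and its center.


n = 7 + 3 = 10
Total dim = 2^10 = 1024
Even subalgebra dim = 2^9 = 512
n is even, so center dim = 1
Sum = 1024 + 512 + 1 = 1537


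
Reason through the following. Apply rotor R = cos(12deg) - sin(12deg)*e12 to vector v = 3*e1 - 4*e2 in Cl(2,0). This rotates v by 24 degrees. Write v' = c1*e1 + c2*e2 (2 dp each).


Rotor R = cos(12deg) - sin(12deg)*e12
Rotation angle theta = 2 * 12 = 24 degrees
v' = R*v*~R rotates v by theta.
cos(24deg) = 0.9135, sin(24deg) = 0.4067
v'_1 = 3*cos(24deg) - (-4)*sin(24deg)
= 3*0.9135 - (-4)*0.4067
= 4.37
v'_2 = 3*sin(24deg) + (-4)*cos(24deg)
= 3*0.4067 + (-4)*0.9135
= -2.43
v' = 4.37*e1 - 2.43*e2


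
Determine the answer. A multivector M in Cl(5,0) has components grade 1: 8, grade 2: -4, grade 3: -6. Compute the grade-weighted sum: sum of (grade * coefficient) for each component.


Grade-weighted sum = sum of grade_k * coefficient_k
1*8 = 8
2*(-4) = -8
3*(-6) = -18
Total = 8 + (-8) + (-18) = -18


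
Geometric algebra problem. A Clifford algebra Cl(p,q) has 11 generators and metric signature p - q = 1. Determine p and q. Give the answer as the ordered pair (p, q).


We need p + q = 11 and p - q = 1.
Adding: 2p = 11 + 1 = 12, so p = 6.
Then q = 11 - 6 = 5.
(p, q) = (6, 5)


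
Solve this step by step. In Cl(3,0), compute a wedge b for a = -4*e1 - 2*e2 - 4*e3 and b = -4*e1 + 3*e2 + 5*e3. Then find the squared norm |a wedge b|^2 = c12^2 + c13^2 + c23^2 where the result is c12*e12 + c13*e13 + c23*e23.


a wedge b = (a1*b2 - a2*b1)*e12 + (a1*b3 - a3*b1)*e13 + (a2*b3 - a3*b2)*e23
e12 coeff: (-4)*3 - (-2)*(-4) = -12 - 8 = -20
e13 coeff: (-4)*5 - (-4)*(-4) = -20 - 16 = -36
e23 coeff: (-2)*5 - (-4)*3 = -10 - (-12) = 2
|a wedge b|^2 = (-20)^2 + (-36)^2 + 2^2
= 400 + 1296 + 4
= 1700


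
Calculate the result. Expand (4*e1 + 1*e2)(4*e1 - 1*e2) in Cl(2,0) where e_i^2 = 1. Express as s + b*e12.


Expand: (4*e1 + 1*e2)(4*e1 - 1*e2)
= 4*4*e1e1 + 4*(-1)*e1e2 + 1*4*e2e1 + 1*(-1)*e2e2
Using e1^2 = e2^2 = 1, e2e1 = -e1e2:
Scalar part s = 4*4 + 1*(-1) = 16 + (-1) = 15
Bivector part b = 4*(-1) - 1*4 = -4 - 4 = -8
uv = 15 - 8*e12


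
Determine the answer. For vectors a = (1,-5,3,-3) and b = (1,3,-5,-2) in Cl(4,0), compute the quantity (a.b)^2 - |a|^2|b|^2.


a . b = 1*1 + (-5)*3 + 3*(-5) + (-3)*(-2)
= 1 + (-15) + (-15) + 6 = -23
|a|^2 = 1^2 + (-5)^2 + 3^2 + (-3)^2 = 44
|b|^2 = 1^2 + 3^2 + (-5)^2 + (-2)^2 = 39
(a.b)^2 = (-23)^2 = 529
|a|^2 * |b|^2 = 44 * 39 = 1716
Result = 529 - 1716 = -1187


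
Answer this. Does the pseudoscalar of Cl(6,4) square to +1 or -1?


The pseudoscalar I = e1...e_n (product of all n generators) of Cl(p,q) satisfies I^2 = (-1)^(q + n(n-1)/2).
p = 6, q = 4, n = p + q = 10
n(n-1)/2 = 10 * 9 / 2 = 45
Exponent = q + n(n-1)/2 = 4 + 45 = 49
I^2 = (-1)^49 = -1


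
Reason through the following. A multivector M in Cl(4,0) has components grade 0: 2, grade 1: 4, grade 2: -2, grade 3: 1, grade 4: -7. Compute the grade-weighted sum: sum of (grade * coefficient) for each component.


Grade-weighted sum = sum of grade_k * coefficient_k
0*2 = 0
1*4 = 4
2*(-2) = -4
3*1 = 3
4*(-7) = -28
Total = 0 + 4 + (-4) + 3 + (-28) = -25


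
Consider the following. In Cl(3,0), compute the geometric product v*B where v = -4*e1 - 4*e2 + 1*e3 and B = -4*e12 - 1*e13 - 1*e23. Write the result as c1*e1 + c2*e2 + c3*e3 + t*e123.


vB has grade-1 (vector) and grade-3 (trivector) parts: vB = (v _| B) + (v ^ B).
Vector part <vB>_1:
  e1: -v2*b12 - v3*b13 = -(-4)*(-4) - (1)*(-1) = -15
  e2: v1*b12 - v3*b23 = (-4)*(-4) - (1)*(-1) = 17
  e3: v1*b13 + v2*b23 = (-4)*(-1) + (-4)*(-1) = 8
Trivector part <vB>_3:
  e123: v1*b23 - v2*b13 + v3*b12 = (-4)*(-1) - (-4)*(-1) + (1)*(-4) = -4
vB = -15*e1 + 17*e2 + 8*e3 - 4*e123


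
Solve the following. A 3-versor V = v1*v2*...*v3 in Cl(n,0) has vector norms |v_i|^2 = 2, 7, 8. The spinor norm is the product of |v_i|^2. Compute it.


Spinor norm N(V) = |v1|^2 * |v2|^2 * ... * |v3|^2
= 2 * 7 * 8
Running product: 2, 14, 112
N(V) = 112


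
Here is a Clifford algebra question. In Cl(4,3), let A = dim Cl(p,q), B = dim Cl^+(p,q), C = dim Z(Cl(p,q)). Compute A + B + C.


n = 4 + 3 = 7
Total dim = 2^7 = 128
Even subalgebra dim = 2^6 = 64
n is odd, so center dim = 2
Sum = 128 + 64 + 2 = 194


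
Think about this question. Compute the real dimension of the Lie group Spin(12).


Spin(n) double-covers SO(n); both have Lie algebra so(n) of dimension n(n-1)/2.
n = 12
n(n-1) = 12 * 11 = 132
dim Spin(12) = 132/2 = 66


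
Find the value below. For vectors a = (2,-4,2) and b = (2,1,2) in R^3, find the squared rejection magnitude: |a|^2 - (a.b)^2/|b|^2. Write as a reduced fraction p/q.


|a|^2 = 2^2 + (-4)^2 + 2^2 = 24
|b|^2 = 2^2 + 1^2 + 2^2 = 9
a . b = 2*2 + (-4)*1 + 2*2 = 4
(a.b)^2 = 4^2 = 16
|rej|^2 = 24 - 16/9
= (216 - 16)/9
= 200/9
In lowest terms: 200/9


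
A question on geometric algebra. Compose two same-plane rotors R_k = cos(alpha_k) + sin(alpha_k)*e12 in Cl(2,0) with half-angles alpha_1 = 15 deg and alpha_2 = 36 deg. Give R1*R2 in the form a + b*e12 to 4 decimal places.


Same-plane rotors commute and their half-angles add:
R1*R2 = cos(a1 + a2) + sin(a1 + a2)*e12.
a1 + a2 = 15 + 36 = 51 deg
cos(51 deg) = 0.6293
sin(51 deg) = 0.7771
R1*R2 = 0.6293 + 0.7771*e12


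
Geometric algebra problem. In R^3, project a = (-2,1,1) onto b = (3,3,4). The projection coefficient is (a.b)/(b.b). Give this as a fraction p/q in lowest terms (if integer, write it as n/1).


Projection coefficient = (a . b) / (b . b)
a . b = (-2)*3 + 1*3 + 1*4
= -6 + 3 + 4 = 1
b . b = 3^2 + 3^2 + 4^2
= 9 + 9 + 16 = 34
Coefficient = 1/34
In lowest terms: 1/34


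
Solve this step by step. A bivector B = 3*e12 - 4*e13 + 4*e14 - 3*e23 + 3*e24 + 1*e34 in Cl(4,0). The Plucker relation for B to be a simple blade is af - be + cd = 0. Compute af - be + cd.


Plucker relation: af - be + cd
a*f = 3*1 = 3
b*e = (-4)*3 = -12
c*d = 4*(-3) = -12
af - be + cd = 3 - (-12) + (-12)
= 3


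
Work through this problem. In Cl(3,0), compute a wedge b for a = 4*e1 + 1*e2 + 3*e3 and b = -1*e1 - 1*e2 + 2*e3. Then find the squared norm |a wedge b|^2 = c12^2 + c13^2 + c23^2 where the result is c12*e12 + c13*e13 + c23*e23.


a wedge b = (a1*b2 - a2*b1)*e12 + (a1*b3 - a3*b1)*e13 + (a2*b3 - a3*b2)*e23
e12 coeff: 4*(-1) - 1*(-1) = -4 - (-1) = -3
e13 coeff: 4*2 - 3*(-1) = 8 - (-3) = 11
e23 coeff: 1*2 - 3*(-1) = 2 - (-3) = 5
|a wedge b|^2 = (-3)^2 + 11^2 + 5^2
= 9 + 121 + 25
= 155


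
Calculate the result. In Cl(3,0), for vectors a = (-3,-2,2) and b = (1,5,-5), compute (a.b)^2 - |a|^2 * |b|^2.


a . b = (-3)*1 + (-2)*5 + 2*(-5)
= -3 + (-10) + (-10) = -23
|a|^2 = (-3)^2 + (-2)^2 + 2^2 = 17
|b|^2 = 1^2 + 5^2 + (-5)^2 = 51
(a.b)^2 = (-23)^2 = 529
|a|^2 * |b|^2 = 17 * 51 = 867
Result = 529 - 867 = -338


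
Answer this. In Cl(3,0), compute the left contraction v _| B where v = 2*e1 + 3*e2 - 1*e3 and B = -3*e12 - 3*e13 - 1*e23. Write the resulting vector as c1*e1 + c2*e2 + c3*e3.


Left contraction v _| B = <vB>_1 (grade-1 part of the geometric product vB).
Using e1_|e12 = e2, e2_|e12 = -e1, e1_|e13 = e3, e3_|e13 = -e1, e2_|e23 = e3, e3_|e23 = -e2:
e1 coeff: -v2*b12 - v3*b13 = -(3)*(-3) - (-1)*(-3) = 6
e2 coeff: v1*b12 - v3*b23 = (2)*(-3) - (-1)*(-1) = -7
e3 coeff: v1*b13 + v2*b23 = (2)*(-3) + (3)*(-1) = -9
v _| B = 6*e1 - 7*e2 - 9*e3


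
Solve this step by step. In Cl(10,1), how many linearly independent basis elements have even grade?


Even subalgebra dimension = 2^(n-1)
n = 10 + 1 = 11
2^(11 - 1) = 2^10 = 1024
Verification: sum of C(11,k) for even k = 1 + 55 + 330 + 462 + 165 + 11 = 1024
Result = 1024


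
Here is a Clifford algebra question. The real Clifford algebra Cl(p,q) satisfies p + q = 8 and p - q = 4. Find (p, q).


We need p + q = 8 and p - q = 4.
Adding: 2p = 8 + 4 = 12, so p = 6.
Then q = 8 - 6 = 2.
(p, q) = (6, 2)


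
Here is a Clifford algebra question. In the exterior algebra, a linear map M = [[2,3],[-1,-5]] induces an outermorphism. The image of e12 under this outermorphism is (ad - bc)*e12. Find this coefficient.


The outermorphism of a linear map f sends e1^e2 to f(e1)^f(e2).
f(e1) = 2*e1 - 1*e2
f(e2) = 3*e1 - 5*e2
f(e1) ^ f(e2) = (2*e1 - 1*e2) ^ (3*e1 - 5*e2)
= 2*(-5)*e12 + (-1)*3*e21
= (-10 - (-3))*e12
= -7*e12
Coefficient = -7


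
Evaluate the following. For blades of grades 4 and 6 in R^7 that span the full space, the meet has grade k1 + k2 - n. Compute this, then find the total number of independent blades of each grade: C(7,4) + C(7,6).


Meet grade = grade(A) + grade(B) - n
= 4 + 6 - 7 = 3
C(7,4) = 35
C(7,6) = 7
dim_A + dim_B = 35 + 7 = 42


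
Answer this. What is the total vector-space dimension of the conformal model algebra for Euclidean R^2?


The conformal model of R^2 uses Cl(3,1): the 2 Euclidean generators plus two extra orthogonal generators e+ (e+^2 = +1) and e- (e-^2 = -1), from which the null vectors e0, einf are built.
Number of generators m = 2 + 2 = 4.
dim Cl(p,q) = 2^m = 2^4 = 16


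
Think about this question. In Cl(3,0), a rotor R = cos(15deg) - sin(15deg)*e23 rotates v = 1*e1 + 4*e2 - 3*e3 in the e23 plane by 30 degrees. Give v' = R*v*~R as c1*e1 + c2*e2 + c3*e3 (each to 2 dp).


Rotor R = cos(15deg) - sin(15deg)*e23
Rotation angle theta = 2 * 15 = 30 degrees in the e23 plane (e2 -> e3).
The component perpendicular to the plane (e1) is invariant: v'_1 = v1 = 1.00
cos(30deg) = 0.8660, sin(30deg) = 0.5000
v'_2 = v2*cos(theta) - v3*sin(theta) = 4*0.8660 - (-3)*0.5000 = 4.96
v'_3 = v2*sin(theta) + v3*cos(theta) = 4*0.5000 + (-3)*0.8660 = -0.60
v' = 1.00*e1 + 4.96*e2 - 0.60*e3


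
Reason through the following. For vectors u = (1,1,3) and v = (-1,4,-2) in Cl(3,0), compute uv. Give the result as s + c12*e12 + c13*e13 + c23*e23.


In Cl(3,0): e_i^2 = 1, e_ie_j = -e_je_i for i != j.
Scalar part = u . v = 1*(-1) + 1*4 + 3*(-2)
= -1 + 4 + (-6) = -3
e12 coeff = 1*4 - 1*(-1) = 4 - (-1) = 5
e13 coeff = 1*(-2) - 3*(-1) = -2 - (-3) = 1
e23 coeff = 1*(-2) - 3*4 = -2 - 12 = -14
uv = -3 + 5*e12 + 1*e13 - 14*e23


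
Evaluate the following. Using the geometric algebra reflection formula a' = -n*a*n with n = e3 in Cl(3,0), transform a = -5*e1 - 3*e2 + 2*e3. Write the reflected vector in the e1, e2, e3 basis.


Reflection formula: a' = -n*a*n, with n = e3 (unit vector, n^2 = 1).
For reflection through hyperplane perp to e3:
The component along e3 flips sign, others stay.
a = (-5, -3, 2)
a' = (-5, -3, -2)
a' = -5*e1 - 3*e2 - 2*e3


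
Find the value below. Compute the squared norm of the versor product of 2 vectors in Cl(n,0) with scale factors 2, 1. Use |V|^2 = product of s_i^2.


Each vector v_i has |v_i|^2 = s_i^2
Squared scales: 2^2 = 4, 1^2 = 1
|V|^2 = 4 * 1
= 4


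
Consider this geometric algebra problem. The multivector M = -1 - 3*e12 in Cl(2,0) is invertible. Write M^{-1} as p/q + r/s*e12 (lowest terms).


M = -1 - 3*e12, where e12^2 = -1.
Since M commutes with its reverse ~M = a - b*e12, M * ~M = a^2 - b^2*e12^2 = a^2 + b^2.
So M^{-1} = ~M / (a^2 + b^2) = (a - b*e12)/(a^2 + b^2).
a^2 + b^2 = 1 + 9 = 10
Scalar part = -1/10 = -1/10
Bivector coeff = 3/10 = 3/10
M^{-1} = -1/10 + 3/10*e12


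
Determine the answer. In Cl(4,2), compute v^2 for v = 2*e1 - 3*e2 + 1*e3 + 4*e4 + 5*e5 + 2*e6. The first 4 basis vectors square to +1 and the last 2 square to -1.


v^2 = sum of c_i^2 * e_i^2
Positive signature terms (e_i^2 = +1): 2^2 + (-3)^2 + 1^2 + 4^2 = 30
Negative signature terms (e_j^2 = -1): 5^2 + 2^2 = 29
v^2 = 30 - 29 = 1


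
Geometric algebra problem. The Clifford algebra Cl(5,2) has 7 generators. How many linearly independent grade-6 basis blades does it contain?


Number of grade-k basis blades in Cl(p,q) with n = p + q is C(n, k).
n = 5 + 2 = 7
C(7, 6) = 7! / (6! * 1!)
= 5040 / (720 * 1)
= 7


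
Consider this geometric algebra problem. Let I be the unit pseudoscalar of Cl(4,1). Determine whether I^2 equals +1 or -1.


The pseudoscalar I = e1...e_n (product of all n generators) of Cl(p,q) satisfies I^2 = (-1)^(q + n(n-1)/2).
p = 4, q = 1, n = p + q = 5
n(n-1)/2 = 5 * 4 / 2 = 10
Exponent = q + n(n-1)/2 = 1 + 10 = 11
I^2 = (-1)^11 = -1


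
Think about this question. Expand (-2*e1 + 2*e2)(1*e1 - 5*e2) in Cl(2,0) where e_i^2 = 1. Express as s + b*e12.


Expand: (-2*e1 + 2*e2)(1*e1 - 5*e2)
= (-2)*1*e1e1 + (-2)*(-5)*e1e2 + 2*1*e2e1 + 2*(-5)*e2e2
Using e1^2 = e2^2 = 1, e2e1 = -e1e2:
Scalar part s = (-2)*1 + 2*(-5) = -2 + (-10) = -12
Bivector part b = (-2)*(-5) - 2*1 = 10 - 2 = 8
uv = -12 + 8*e12


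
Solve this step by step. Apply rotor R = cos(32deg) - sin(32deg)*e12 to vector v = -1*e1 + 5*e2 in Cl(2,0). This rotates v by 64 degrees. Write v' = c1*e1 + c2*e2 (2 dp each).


Rotor R = cos(32deg) - sin(32deg)*e12
Rotation angle theta = 2 * 32 = 64 degrees
v' = R*v*~R rotates v by theta.
cos(64deg) = 0.4384, sin(64deg) = 0.8988
v'_1 = -1*cos(64deg) - 5*sin(64deg)
= -1*0.4384 - 5*0.8988
= -4.93
v'_2 = -1*sin(64deg) + 5*cos(64deg)
= -1*0.8988 + 5*0.4384
= 1.29
v' = -4.93*e1 + 1.29*e2


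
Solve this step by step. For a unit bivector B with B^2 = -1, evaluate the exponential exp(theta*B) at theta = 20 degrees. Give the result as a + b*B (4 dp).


For a unit bivector B with B^2 = -1, the exponential series gives
e^(theta*B) = cos(theta) + sin(theta)*B (the GA analogue of Euler's formula).
theta = 20 degrees = 0.349066 rad
cos(20 deg) = 0.9397
sin(20 deg) = 0.3420
exp(theta*B) = 0.9397 + 0.3420*B


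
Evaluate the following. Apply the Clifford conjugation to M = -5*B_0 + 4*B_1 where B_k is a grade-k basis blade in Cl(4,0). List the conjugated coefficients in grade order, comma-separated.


Clifford conjugate sign for grade k: (-1)^(k(k+1)/2)
Grade 0: (-1)^(0*1/2) = (-1)^0 = 1, coeff -5 -> -5
Grade 1: (-1)^(1*2/2) = (-1)^1 = -1, coeff 4 -> -4
Conjugated coefficients: -5, -4


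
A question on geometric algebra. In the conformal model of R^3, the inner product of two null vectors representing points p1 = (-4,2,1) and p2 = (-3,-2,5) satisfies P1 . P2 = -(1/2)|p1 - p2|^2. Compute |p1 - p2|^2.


p1 - p2 = (-1, 4, -4)
|p1 - p2|^2 = (-1)^2 + 4^2 + (-4)^2
= 1 + 16 + 16
= 33


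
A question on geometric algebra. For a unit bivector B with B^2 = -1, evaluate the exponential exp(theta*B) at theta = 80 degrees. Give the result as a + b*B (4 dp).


For a unit bivector B with B^2 = -1, the exponential series gives
e^(theta*B) = cos(theta) + sin(theta)*B (the GA analogue of Euler's formula).
theta = 80 degrees = 1.396263 rad
cos(80 deg) = 0.1736
sin(80 deg) = 0.9848
exp(theta*B) = 0.1736 + 0.9848*B


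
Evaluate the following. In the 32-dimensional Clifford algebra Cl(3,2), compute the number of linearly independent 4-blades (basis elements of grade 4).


Number of grade-k basis blades in Cl(p,q) with n = p + q is C(n, k).
n = 3 + 2 = 5
C(5, 4) = 5! / (4! * 1!)
= 120 / (24 * 1)
= 5


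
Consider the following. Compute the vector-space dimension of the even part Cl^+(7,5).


Even subalgebra dimension = 2^(n-1)
n = 7 + 5 = 12
2^(12 - 1) = 2^11 = 2048
Verification: sum of C(12,k) for even k = 1 + 66 + 495 + 924 + 495 + 66 + 1 = 2048
Result = 2048


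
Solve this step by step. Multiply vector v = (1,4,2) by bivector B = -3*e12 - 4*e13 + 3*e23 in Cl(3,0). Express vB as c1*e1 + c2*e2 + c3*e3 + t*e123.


vB has grade-1 (vector) and grade-3 (trivector) parts: vB = (v _| B) + (v ^ B).
Vector part <vB>_1:
  e1: -v2*b12 - v3*b13 = -(4)*(-3) - (2)*(-4) = 20
  e2: v1*b12 - v3*b23 = (1)*(-3) - (2)*(3) = -9
  e3: v1*b13 + v2*b23 = (1)*(-4) + (4)*(3) = 8
Trivector part <vB>_3:
  e123: v1*b23 - v2*b13 + v3*b12 = (1)*(3) - (4)*(-4) + (2)*(-3) = 13
vB = 20*e1 - 9*e2 + 8*e3 + 13*e123


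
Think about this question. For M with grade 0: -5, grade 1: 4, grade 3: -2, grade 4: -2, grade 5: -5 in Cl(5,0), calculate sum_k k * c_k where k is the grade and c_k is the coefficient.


Grade-weighted sum = sum of grade_k * coefficient_k
0*(-5) = 0
1*4 = 4
3*(-2) = -6
4*(-2) = -8
5*(-5) = -25
Total = 0 + 4 + (-6) + (-8) + (-25) = -35


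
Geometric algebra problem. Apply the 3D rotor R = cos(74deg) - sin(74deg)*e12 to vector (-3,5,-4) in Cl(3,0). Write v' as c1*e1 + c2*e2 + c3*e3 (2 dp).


Rotor R = cos(74deg) - sin(74deg)*e12
Rotation angle theta = 2 * 74 = 148 degrees in the e12 plane (e1 -> e2).
The component perpendicular to the plane (e3) is invariant: v'_3 = v3 = -4.00
cos(148deg) = -0.8480, sin(148deg) = 0.5299
v'_1 = v1*cos(theta) - v2*sin(theta) = -3*(-0.8480) - 5*0.5299 = -0.11
v'_2 = v1*sin(theta) + v2*cos(theta) = -3*0.5299 + 5*(-0.8480) = -5.83
v' = -0.11*e1 - 5.83*e2 - 4.00*e3


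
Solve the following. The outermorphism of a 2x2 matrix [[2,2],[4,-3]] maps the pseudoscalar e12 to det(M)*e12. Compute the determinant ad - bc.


The outermorphism of a linear map f sends e1^e2 to f(e1)^f(e2).
f(e1) = 2*e1 + 4*e2
f(e2) = 2*e1 - 3*e2
f(e1) ^ f(e2) = (2*e1 + 4*e2) ^ (2*e1 - 3*e2)
= 2*(-3)*e12 + 4*2*e21
= (-6 - 8)*e12
= -14*e12
Coefficient = -14


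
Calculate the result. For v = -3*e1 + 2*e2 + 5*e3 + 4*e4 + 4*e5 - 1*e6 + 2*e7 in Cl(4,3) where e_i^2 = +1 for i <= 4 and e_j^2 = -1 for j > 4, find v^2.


v^2 = sum of c_i^2 * e_i^2
Positive signature terms (e_i^2 = +1): (-3)^2 + 2^2 + 5^2 + 4^2 = 54
Negative signature terms (e_j^2 = -1): 4^2 + (-1)^2 + 2^2 = 21
v^2 = 54 - 21 = 33


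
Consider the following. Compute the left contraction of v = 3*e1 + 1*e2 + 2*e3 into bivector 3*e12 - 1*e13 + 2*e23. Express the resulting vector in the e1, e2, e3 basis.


Left contraction v _| B = <vB>_1 (grade-1 part of the geometric product vB).
Using e1_|e12 = e2, e2_|e12 = -e1, e1_|e13 = e3, e3_|e13 = -e1, e2_|e23 = e3, e3_|e23 = -e2:
e1 coeff: -v2*b12 - v3*b13 = -(1)*(3) - (2)*(-1) = -1
e2 coeff: v1*b12 - v3*b23 = (3)*(3) - (2)*(2) = 5
e3 coeff: v1*b13 + v2*b23 = (3)*(-1) + (1)*(2) = -1
v _| B = -1*e1 + 5*e2 - 1*e3


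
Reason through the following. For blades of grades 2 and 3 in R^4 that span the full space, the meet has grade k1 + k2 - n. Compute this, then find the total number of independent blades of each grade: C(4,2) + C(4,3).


Meet grade = grade(A) + grade(B) - n
= 2 + 3 - 4 = 1
C(4,2) = 6
C(4,3) = 4
dim_A + dim_B = 6 + 4 = 10


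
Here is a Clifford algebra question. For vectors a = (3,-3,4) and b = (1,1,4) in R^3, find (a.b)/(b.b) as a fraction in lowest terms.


Projection coefficient = (a . b) / (b . b)
a . b = 3*1 + (-3)*1 + 4*4
= 3 + (-3) + 16 = 16
b . b = 1^2 + 1^2 + 4^2
= 1 + 1 + 16 = 18
Coefficient = 16/18
In lowest terms: 8/9


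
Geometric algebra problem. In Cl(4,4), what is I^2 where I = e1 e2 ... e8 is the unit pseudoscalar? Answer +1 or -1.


The pseudoscalar I = e1...e_n (product of all n generators) of Cl(p,q) satisfies I^2 = (-1)^(q + n(n-1)/2).
p = 4, q = 4, n = p + q = 8
n(n-1)/2 = 8 * 7 / 2 = 28
Exponent = q + n(n-1)/2 = 4 + 28 = 32
I^2 = (-1)^32 = +1


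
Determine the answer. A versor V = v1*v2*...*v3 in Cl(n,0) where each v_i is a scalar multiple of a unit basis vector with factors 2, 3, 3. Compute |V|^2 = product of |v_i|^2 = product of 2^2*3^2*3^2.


Each vector v_i has |v_i|^2 = s_i^2
Squared scales: 2^2 = 4, 3^2 = 9, 3^2 = 9
|V|^2 = 4 * 9 * 9
= 324


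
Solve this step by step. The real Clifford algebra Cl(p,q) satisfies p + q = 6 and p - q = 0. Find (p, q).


We need p + q = 6 and p - q = 0.
Adding: 2p = 6 + 0 = 6, so p = 3.
Then q = 6 - 3 = 3.
(p, q) = (3, 3)


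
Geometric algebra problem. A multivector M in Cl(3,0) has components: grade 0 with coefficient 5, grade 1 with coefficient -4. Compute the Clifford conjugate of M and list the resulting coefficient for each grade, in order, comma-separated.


Clifford conjugate sign for grade k: (-1)^(k(k+1)/2)
Grade 0: (-1)^(0*1/2) = (-1)^0 = 1, coeff 5 -> 5
Grade 1: (-1)^(1*2/2) = (-1)^1 = -1, coeff -4 -> 4
Conjugated coefficients: 5, 4


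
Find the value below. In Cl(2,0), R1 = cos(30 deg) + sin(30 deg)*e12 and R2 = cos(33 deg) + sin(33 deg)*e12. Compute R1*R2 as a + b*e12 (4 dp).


Same-plane rotors commute and their half-angles add:
R1*R2 = cos(a1 + a2) + sin(a1 + a2)*e12.
a1 + a2 = 30 + 33 = 63 deg
cos(63 deg) = 0.4540
sin(63 deg) = 0.8910
R1*R2 = 0.4540 + 0.8910*e12


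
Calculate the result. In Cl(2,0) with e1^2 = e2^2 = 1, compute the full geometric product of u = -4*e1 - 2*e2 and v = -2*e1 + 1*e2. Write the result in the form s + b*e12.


Expand: (-4*e1 - 2*e2)(-2*e1 + 1*e2)
= (-4)*(-2)*e1e1 + (-4)*1*e1e2 + (-2)*(-2)*e2e1 + (-2)*1*e2e2
Using e1^2 = e2^2 = 1, e2e1 = -e1e2:
Scalar part s = (-4)*(-2) + (-2)*1 = 8 + (-2) = 6
Bivector part b = (-4)*1 - (-2)*(-2) = -4 - 4 = -8
uv = 6 - 8*e12


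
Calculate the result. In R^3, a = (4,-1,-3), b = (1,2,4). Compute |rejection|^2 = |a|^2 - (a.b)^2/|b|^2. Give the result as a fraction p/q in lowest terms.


|a|^2 = 4^2 + (-1)^2 + (-3)^2 = 26
|b|^2 = 1^2 + 2^2 + 4^2 = 21
a . b = 4*1 + (-1)*2 + (-3)*4 = -10
(a.b)^2 = (-10)^2 = 100
|rej|^2 = 26 - 100/21
= (546 - 100)/21
= 446/21
In lowest terms: 446/21


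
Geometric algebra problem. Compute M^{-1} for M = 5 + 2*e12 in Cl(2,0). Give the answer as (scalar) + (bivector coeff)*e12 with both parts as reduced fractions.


M = 5 + 2*e12, where e12^2 = -1.
Since M commutes with its reverse ~M = a - b*e12, M * ~M = a^2 - b^2*e12^2 = a^2 + b^2.
So M^{-1} = ~M / (a^2 + b^2) = (a - b*e12)/(a^2 + b^2).
a^2 + b^2 = 25 + 4 = 29
Scalar part = 5/29 = 5/29
Bivector coeff = -2/29 = -2/29
M^{-1} = 5/29 - 2/29*e12


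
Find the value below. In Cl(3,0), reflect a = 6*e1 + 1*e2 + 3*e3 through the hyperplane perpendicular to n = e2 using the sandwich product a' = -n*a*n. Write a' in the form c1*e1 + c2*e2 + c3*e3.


Reflection formula: a' = -n*a*n, with n = e2 (unit vector, n^2 = 1).
For reflection through hyperplane perp to e2:
The component along e2 flips sign, others stay.
a = (6, 1, 3)
a' = (6, -1, 3)
a' = 6*e1 - 1*e2 + 3*e3


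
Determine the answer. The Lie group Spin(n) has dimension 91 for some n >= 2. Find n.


dim Spin(n) = dim so(n) = n(n-1)/2.
Solve n(n-1)/2 = 91, i.e. n^2 - n - 182 = 0.
Discriminant = 1 + 8*91 = 729
n = (1 + sqrt(729))/2 = (1 + 27)/2 = 14


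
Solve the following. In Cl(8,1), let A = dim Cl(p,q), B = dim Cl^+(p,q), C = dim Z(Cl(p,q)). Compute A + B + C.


n = 8 + 1 = 9
Total dim = 2^9 = 512
Even subalgebra dim = 2^8 = 256
n is odd, so center dim = 2
Sum = 512 + 256 + 2 = 770


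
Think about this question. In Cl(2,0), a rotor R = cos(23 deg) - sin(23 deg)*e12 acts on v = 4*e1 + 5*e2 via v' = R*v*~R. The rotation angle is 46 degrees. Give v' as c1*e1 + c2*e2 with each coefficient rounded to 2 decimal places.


Rotor R = cos(23deg) - sin(23deg)*e12
Rotation angle theta = 2 * 23 = 46 degrees
v' = R*v*~R rotates v by theta.
cos(46deg) = 0.6947, sin(46deg) = 0.7193
v'_1 = 4*cos(46deg) - 5*sin(46deg)
= 4*0.6947 - 5*0.7193
= -0.82
v'_2 = 4*sin(46deg) + 5*cos(46deg)
= 4*0.7193 + 5*0.6947
= 6.35
v' = -0.82*e1 + 6.35*e2
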